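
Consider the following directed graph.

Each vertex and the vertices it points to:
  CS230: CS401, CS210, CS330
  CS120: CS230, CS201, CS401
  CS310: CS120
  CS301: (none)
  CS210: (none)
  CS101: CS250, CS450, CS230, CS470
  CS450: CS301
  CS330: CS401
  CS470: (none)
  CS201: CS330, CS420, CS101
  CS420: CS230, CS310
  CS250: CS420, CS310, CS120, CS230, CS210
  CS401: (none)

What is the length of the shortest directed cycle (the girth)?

4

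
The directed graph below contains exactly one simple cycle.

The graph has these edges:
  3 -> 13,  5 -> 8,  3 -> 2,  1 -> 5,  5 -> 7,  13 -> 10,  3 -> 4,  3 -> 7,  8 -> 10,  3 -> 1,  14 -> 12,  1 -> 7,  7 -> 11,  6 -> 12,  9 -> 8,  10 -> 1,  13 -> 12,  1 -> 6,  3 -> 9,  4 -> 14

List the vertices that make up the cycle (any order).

1, 5, 8, 10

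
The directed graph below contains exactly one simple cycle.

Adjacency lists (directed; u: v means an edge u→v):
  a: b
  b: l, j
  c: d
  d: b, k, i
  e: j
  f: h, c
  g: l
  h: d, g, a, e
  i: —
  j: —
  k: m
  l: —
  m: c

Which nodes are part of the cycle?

c, d, k, m

DFS with gray/black marking from d:
d gray
  b gray
    l gray
    l black
    j gray
    j black
  b black
  k gray
    m gray
      c gray
        c→d: d is gray → back edge
Back edge closes the cycle d → k → m → c → d; its vertices are {c, d, k, m}.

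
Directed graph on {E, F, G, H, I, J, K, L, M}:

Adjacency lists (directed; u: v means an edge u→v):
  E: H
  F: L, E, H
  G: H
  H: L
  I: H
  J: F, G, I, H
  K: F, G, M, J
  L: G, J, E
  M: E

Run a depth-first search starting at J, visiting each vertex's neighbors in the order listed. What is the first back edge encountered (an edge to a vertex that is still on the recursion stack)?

DFS from J (visiting each vertex's neighbors in the order listed); mark gray on enter, black on exit:
J gray
  F gray
    L gray
      G gray
        H gray
          H→L: L is gray → back edge
First back edge: H → L.

H->L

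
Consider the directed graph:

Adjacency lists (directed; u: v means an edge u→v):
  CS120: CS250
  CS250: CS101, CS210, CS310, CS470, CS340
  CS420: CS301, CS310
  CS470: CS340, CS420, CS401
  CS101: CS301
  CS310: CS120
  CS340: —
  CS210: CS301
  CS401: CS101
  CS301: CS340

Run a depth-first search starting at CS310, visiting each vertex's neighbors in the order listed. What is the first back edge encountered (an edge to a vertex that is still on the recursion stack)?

DFS from CS310 (visiting each vertex's neighbors in the order listed); mark gray on enter, black on exit:
CS310 gray
  CS120 gray
    CS250 gray
      CS101 gray
        CS301 gray
          CS340 gray
          CS340 black
        CS301 black
      CS101 black
      CS210 gray
        CS210→CS301: CS301 black — skip
      CS210 black
      CS250→CS310: CS310 is gray → back edge
First back edge: CS250 → CS310.

CS250→CS310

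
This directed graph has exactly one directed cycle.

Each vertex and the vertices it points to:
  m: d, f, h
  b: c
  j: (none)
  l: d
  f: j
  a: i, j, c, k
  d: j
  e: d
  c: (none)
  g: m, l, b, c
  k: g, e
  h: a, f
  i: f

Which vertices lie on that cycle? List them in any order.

DFS with gray/black marking from a:
a gray
  i gray
    f gray
      j gray
      j black
    f black
  i black
  a→j: j black — skip
  c gray
  c black
  k gray
    g gray
      m gray
        d gray
          d→j: j black — skip
        d black
        m→f: f black — skip
        h gray
          h→a: a is gray → back edge
Back edge closes the cycle a → k → g → m → h → a; its vertices are {a, g, h, k, m}.

a, g, h, k, m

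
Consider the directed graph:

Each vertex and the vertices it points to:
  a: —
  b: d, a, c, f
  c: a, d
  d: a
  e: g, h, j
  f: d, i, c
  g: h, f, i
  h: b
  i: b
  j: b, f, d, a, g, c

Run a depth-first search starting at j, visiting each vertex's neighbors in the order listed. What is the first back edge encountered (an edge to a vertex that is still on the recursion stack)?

DFS from j (visiting each vertex's neighbors in the order listed); mark gray on enter, black on exit:
j gray
  b gray
    d gray
      a gray
      a black
    d black
    b→a: a black — skip
    c gray
      c→a: a black — skip
      c→d: d black — skip
    c black
    f gray
      f→d: d black — skip
      i gray
        i→b: b is gray → back edge
First back edge: i → b.

i->b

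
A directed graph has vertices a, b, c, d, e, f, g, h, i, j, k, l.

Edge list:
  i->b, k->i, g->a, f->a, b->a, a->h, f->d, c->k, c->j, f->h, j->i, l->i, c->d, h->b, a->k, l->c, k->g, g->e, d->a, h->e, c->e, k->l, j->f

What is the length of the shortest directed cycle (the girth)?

3

For each vertex v, BFS finds the shortest path from v back to v.
The shortest such closed walk is l → c → k → l, length 3.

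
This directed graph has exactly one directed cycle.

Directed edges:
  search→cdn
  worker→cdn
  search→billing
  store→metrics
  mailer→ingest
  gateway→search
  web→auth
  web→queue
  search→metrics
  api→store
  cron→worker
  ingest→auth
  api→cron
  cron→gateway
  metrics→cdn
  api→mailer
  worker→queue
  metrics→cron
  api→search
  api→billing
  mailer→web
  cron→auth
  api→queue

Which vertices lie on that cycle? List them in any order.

cron, search, gateway, metrics

DFS with gray/black marking from cron:
cron gray
  gateway gray
    search gray
      cdn gray
      cdn black
      metrics gray
        metrics→cdn: cdn black — skip
        metrics→cron: cron is gray → back edge
Back edge closes the cycle cron → gateway → search → metrics → cron; its vertices are {cron, search, gateway, metrics}.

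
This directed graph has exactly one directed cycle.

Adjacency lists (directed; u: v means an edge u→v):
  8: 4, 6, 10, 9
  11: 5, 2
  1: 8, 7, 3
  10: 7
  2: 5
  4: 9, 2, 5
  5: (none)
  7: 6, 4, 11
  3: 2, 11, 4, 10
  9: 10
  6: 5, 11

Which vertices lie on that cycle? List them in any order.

DFS with gray/black marking from 7:
7 gray
  6 gray
    5 gray
    5 black
    11 gray
      11→5: 5 black — skip
      2 gray
        2→5: 5 black — skip
      2 black
    11 black
  6 black
  4 gray
    9 gray
      10 gray
        10→7: 7 is gray → back edge
Back edge closes the cycle 7 → 4 → 9 → 10 → 7; its vertices are {4, 7, 9, 10}.

4, 7, 9, 10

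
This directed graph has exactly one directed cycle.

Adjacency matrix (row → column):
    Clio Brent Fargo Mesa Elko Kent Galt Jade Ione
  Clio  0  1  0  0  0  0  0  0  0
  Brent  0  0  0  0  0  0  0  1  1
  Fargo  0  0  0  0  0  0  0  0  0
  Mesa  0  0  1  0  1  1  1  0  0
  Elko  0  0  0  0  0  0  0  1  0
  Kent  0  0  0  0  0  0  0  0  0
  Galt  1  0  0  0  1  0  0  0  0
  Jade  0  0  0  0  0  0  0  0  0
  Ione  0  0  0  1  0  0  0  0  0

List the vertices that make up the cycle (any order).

Clio, Galt, Ione, Mesa, Brent

DFS with gray/black marking from Mesa:
Mesa gray
  Galt gray
    Elko gray
      Jade gray
      Jade black
    Elko black
    Clio gray
      Brent gray
        Ione gray
          Ione→Mesa: Mesa is gray → back edge
Back edge closes the cycle Mesa → Galt → Clio → Brent → Ione → Mesa; its vertices are {Clio, Galt, Ione, Mesa, Brent}.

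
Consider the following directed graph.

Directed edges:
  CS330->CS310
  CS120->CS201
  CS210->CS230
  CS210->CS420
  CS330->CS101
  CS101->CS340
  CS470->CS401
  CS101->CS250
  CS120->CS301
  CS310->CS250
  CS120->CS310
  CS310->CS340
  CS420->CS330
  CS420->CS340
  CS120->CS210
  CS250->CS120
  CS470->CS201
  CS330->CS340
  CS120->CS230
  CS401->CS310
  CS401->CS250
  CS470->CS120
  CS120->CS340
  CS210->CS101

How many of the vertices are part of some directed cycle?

7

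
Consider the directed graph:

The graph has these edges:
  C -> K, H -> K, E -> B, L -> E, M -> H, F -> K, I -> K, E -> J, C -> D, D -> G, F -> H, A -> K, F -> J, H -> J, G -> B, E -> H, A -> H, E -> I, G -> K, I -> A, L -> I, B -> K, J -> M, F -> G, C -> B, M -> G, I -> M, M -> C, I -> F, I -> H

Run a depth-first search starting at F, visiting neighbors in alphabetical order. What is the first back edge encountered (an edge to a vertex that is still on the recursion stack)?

M->H

DFS from F (visiting neighbors in alphabetical order); mark gray on enter, black on exit:
F gray
  G gray
    B gray
      K gray
      K black
    B black
    G→K: K black — skip
  G black
  H gray
    J gray
      M gray
        C gray
          C→B: B black — skip
          D gray
            D→G: G black — skip
          D black
          C→K: K black — skip
        C black
        M→G: G black — skip
        M→H: H is gray → back edge
First back edge: M → H.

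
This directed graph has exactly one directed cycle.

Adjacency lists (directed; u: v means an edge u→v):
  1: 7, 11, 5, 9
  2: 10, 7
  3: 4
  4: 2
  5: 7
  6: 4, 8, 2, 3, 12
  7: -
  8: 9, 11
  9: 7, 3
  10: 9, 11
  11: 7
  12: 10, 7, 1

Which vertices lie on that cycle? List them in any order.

2, 3, 4, 9, 10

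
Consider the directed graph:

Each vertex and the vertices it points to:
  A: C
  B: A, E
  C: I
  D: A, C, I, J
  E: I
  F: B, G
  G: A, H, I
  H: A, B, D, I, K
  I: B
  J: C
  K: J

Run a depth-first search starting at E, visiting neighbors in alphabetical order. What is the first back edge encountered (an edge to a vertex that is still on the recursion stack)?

C→I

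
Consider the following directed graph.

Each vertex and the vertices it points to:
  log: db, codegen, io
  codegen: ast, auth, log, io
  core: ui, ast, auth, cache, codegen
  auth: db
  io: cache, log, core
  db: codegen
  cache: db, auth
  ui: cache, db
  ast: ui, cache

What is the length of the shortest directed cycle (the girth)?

2

For each vertex v, BFS finds the shortest path from v back to v.
The shortest such closed walk is io → log → io, length 2.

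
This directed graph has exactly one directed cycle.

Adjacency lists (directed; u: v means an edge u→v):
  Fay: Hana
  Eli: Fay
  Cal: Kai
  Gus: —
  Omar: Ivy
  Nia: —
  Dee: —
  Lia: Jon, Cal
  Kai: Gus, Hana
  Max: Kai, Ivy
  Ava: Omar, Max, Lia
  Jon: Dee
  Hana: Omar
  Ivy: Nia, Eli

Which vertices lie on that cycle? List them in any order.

Eli, Fay, Ivy, Hana, Omar

DFS with gray/black marking from Ivy:
Ivy gray
  Nia gray
  Nia black
  Eli gray
    Fay gray
      Hana gray
        Omar gray
          Omar→Ivy: Ivy is gray → back edge
Back edge closes the cycle Ivy → Eli → Fay → Hana → Omar → Ivy; its vertices are {Eli, Fay, Ivy, Hana, Omar}.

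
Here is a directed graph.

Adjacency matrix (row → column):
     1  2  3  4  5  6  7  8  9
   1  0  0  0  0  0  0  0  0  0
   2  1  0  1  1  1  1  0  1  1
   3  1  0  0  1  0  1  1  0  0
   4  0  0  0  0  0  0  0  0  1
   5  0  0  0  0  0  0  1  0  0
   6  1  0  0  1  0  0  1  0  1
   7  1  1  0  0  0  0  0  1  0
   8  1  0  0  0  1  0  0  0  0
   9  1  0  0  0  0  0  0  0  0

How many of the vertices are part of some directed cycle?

6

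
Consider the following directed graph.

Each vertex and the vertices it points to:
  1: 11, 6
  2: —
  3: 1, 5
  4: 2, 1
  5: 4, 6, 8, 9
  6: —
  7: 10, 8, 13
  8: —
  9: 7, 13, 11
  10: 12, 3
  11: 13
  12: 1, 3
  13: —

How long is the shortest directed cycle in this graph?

For each vertex v, BFS finds the shortest path from v back to v.
The shortest such closed walk is 5 → 9 → 7 → 10 → 3 → 5, length 5.

5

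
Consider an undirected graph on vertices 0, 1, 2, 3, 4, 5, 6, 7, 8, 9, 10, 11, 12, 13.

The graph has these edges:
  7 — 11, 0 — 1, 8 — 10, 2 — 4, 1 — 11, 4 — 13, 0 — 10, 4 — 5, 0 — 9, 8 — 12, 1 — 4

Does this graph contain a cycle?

No

DFS, tracking each vertex's parent; an edge to a visited non-parent vertex closes a cycle.
Start from 7:
visit 7 (parent –)
  visit 11 (parent 7)
    visit 1 (parent 11)
      visit 4 (parent 1)
        visit 13 (parent 4)
          13–4: parent, skip
        visit 2 (parent 4)
          2–4: parent, skip
        4–1: parent, skip
        visit 5 (parent 4)
          5–4: parent, skip
      1–11: parent, skip
      visit 0 (parent 1)
        visit 9 (parent 0)
          9–0: parent, skip
        visit 10 (parent 0)
          10–0: parent, skip
          visit 8 (parent 10)
            8–10: parent, skip
            visit 12 (parent 8)
              12–8: parent, skip
        0–1: parent, skip
    11–7: parent, skip
visit 3 (parent –)
visit 6 (parent –)
No non-parent visited neighbor found — the graph is a forest.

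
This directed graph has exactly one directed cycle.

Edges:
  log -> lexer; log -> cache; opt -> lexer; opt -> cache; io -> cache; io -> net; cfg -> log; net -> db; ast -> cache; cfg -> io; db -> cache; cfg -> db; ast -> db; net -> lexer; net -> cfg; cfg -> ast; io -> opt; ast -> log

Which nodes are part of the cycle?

DFS with gray/black marking from io:
io gray
  cache gray
  cache black
  opt gray
    lexer gray
    lexer black
    opt→cache: cache black — skip
  opt black
  net gray
    net→lexer: lexer black — skip
    cfg gray
      cfg→io: io is gray → back edge
Back edge closes the cycle io → net → cfg → io; its vertices are {io, cfg, net}.

io, cfg, net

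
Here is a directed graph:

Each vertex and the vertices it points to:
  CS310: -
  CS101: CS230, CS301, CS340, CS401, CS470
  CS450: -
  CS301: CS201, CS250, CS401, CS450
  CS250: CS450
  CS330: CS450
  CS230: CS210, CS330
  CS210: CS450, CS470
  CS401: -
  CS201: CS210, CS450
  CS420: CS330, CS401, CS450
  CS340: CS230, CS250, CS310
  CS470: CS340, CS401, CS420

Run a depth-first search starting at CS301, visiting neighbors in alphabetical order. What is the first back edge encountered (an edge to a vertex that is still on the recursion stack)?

DFS from CS301 (visiting neighbors in alphabetical order); mark gray on enter, black on exit:
CS301 gray
  CS201 gray
    CS210 gray
      CS450 gray
      CS450 black
      CS470 gray
        CS340 gray
          CS230 gray
            CS230→CS210: CS210 is gray → back edge
First back edge: CS230 → CS210.

CS230→CS210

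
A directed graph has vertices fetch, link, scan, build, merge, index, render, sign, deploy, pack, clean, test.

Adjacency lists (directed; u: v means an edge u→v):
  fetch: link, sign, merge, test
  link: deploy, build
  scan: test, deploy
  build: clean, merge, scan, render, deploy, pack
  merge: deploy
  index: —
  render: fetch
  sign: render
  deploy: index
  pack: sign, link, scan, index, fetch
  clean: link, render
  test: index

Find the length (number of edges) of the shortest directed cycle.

For each vertex v, BFS finds the shortest path from v back to v.
The shortest such closed walk is build → pack → link → build, length 3.

3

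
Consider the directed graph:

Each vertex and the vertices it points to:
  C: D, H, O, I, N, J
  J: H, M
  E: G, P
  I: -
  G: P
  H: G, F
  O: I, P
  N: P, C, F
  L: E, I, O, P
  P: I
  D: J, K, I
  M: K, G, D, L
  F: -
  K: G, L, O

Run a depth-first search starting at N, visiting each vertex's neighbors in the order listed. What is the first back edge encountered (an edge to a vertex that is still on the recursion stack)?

DFS from N (visiting each vertex's neighbors in the order listed); mark gray on enter, black on exit:
N gray
  P gray
    I gray
    I black
  P black
  C gray
    D gray
      J gray
        H gray
          G gray
            G→P: P black — skip
          G black
          F gray
          F black
        H black
        M gray
          K gray
            K→G: G black — skip
            L gray
              E gray
                E→G: G black — skip
                E→P: P black — skip
              E black
              L→I: I black — skip
              O gray
                O→I: I black — skip
                O→P: P black — skip
              O black
              L→P: P black — skip
            L black
            K→O: O black — skip
          K black
          M→G: G black — skip
          M→D: D is gray → back edge
First back edge: M → D.

M->D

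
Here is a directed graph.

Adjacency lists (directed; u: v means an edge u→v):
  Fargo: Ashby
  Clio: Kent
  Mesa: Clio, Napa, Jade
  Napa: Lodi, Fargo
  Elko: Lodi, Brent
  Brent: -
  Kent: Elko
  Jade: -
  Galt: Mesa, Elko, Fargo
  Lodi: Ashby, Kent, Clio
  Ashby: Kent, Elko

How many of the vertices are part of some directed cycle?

A vertex is on a directed cycle iff it belongs to a strongly connected component of size ≥ 2 (or has a self-loop).
The vertices on cycles are {Clio, Elko, Kent, Lodi, Ashby} — 5 in total.

5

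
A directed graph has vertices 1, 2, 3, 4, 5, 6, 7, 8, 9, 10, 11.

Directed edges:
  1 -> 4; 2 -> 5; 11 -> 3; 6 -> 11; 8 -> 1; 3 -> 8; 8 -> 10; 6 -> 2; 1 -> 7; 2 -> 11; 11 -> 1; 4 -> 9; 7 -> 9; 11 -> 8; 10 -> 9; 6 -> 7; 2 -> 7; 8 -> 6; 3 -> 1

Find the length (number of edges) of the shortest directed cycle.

For each vertex v, BFS finds the shortest path from v back to v.
The shortest such closed walk is 11 → 8 → 6 → 11, length 3.

3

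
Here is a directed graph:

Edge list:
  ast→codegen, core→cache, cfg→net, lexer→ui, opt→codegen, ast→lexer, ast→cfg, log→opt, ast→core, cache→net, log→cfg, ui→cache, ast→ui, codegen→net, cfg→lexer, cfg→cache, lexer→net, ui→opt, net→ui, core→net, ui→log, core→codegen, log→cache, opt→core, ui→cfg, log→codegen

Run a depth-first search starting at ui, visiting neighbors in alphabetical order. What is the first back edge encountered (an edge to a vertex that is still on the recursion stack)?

DFS from ui (visiting neighbors in alphabetical order); mark gray on enter, black on exit:
ui gray
  cache gray
    net gray
      net→ui: ui is gray → back edge
First back edge: net → ui.

net→ui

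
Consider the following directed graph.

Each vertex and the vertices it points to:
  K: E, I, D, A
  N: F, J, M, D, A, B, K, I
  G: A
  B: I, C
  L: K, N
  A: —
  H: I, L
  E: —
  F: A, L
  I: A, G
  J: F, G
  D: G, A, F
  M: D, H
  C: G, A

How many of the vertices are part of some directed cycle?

8

A vertex is on a directed cycle iff it belongs to a strongly connected component of size ≥ 2 (or has a self-loop).
The vertices on cycles are {D, F, H, J, K, L, M, N} — 8 in total.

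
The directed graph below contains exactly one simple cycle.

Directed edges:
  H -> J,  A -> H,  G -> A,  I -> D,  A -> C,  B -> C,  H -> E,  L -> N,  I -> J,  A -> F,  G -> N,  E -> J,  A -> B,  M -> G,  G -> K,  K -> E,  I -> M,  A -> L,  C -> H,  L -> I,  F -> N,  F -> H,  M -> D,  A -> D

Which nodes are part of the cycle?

A, G, I, L, M

DFS with gray/black marking from G:
G gray
  N gray
  N black
  K gray
    E gray
      J gray
      J black
    E black
  K black
  A gray
    D gray
    D black
    C gray
      H gray
        H→J: J black — skip
        H→E: E black — skip
      H black
    C black
    L gray
      I gray
        I→D: D black — skip
        I→J: J black — skip
        M gray
          M→G: G is gray → back edge
Back edge closes the cycle G → A → L → I → M → G; its vertices are {A, G, I, L, M}.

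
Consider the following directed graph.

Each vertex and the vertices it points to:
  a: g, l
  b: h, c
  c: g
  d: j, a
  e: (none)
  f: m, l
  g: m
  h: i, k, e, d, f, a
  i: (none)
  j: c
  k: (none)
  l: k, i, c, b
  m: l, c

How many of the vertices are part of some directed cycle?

10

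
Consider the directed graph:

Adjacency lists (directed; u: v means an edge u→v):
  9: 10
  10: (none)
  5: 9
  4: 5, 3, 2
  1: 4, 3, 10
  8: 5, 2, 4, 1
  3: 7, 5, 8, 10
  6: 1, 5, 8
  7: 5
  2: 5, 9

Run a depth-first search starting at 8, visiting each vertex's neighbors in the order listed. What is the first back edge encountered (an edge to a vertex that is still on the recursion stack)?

3→8

DFS from 8 (visiting each vertex's neighbors in the order listed); mark gray on enter, black on exit:
8 gray
  5 gray
    9 gray
      10 gray
      10 black
    9 black
  5 black
  2 gray
    2→5: 5 black — skip
    2→9: 9 black — skip
  2 black
  4 gray
    4→5: 5 black — skip
    3 gray
      7 gray
        7→5: 5 black — skip
      7 black
      3→5: 5 black — skip
      3→8: 8 is gray → back edge
First back edge: 3 → 8.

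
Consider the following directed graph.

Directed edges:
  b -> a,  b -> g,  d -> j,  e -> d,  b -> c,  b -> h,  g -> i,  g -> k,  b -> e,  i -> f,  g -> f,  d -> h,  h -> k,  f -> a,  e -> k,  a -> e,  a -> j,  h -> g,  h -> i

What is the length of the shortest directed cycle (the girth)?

6

For each vertex v, BFS finds the shortest path from v back to v.
The shortest such closed walk is a → e → d → h → i → f → a, length 6.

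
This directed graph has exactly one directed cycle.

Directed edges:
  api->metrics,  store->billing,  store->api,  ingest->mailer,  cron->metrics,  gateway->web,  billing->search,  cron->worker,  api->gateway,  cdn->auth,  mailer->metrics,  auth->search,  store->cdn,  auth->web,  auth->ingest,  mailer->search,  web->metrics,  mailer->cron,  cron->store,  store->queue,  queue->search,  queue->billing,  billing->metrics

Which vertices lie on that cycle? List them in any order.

DFS with gray/black marking from cron:
cron gray
  metrics gray
  metrics black
  store gray
    api gray
      gateway gray
        web gray
          web→metrics: metrics black — skip
        web black
      gateway black
      api→metrics: metrics black — skip
    api black
    cdn gray
      auth gray
        auth→web: web black — skip
        ingest gray
          mailer gray
            mailer→metrics: metrics black — skip
            mailer→cron: cron is gray → back edge
Back edge closes the cycle cron → store → cdn → auth → ingest → mailer → cron; its vertices are {cdn, auth, cron, store, ingest, mailer}.

cdn, auth, cron, store, ingest, mailer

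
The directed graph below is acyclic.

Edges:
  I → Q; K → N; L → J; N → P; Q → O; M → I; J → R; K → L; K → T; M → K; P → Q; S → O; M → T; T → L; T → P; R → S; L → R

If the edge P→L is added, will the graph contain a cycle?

Adding P→L creates a cycle iff L can already reach P.
Explore from L: no path reaches P. The graph stays acyclic.

No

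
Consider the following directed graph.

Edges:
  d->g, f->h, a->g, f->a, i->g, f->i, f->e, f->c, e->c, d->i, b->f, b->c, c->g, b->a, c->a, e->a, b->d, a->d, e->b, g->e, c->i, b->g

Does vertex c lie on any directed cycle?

c is on a cycle iff c can reach itself via ≥1 edge.
c → g → e → c — yes.

Yes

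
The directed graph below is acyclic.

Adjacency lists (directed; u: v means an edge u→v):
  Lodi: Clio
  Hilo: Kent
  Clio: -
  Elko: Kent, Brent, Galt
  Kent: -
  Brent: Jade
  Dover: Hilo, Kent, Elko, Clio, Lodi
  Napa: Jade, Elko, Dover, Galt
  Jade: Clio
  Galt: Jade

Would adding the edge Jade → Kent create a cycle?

Adding Jade→Kent creates a cycle iff Kent can already reach Jade.
Explore from Kent: no path reaches Jade. The graph stays acyclic.

No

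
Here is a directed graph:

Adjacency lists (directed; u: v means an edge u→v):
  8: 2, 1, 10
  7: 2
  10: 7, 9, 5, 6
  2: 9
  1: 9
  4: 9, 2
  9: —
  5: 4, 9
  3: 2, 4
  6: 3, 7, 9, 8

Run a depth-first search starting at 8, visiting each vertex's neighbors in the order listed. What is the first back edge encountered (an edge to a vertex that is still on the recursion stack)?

DFS from 8 (visiting each vertex's neighbors in the order listed); mark gray on enter, black on exit:
8 gray
  2 gray
    9 gray
    9 black
  2 black
  1 gray
    1→9: 9 black — skip
  1 black
  10 gray
    7 gray
      7→2: 2 black — skip
    7 black
    10→9: 9 black — skip
    5 gray
      4 gray
        4→9: 9 black — skip
        4→2: 2 black — skip
      4 black
      5→9: 9 black — skip
    5 black
    6 gray
      3 gray
        3→2: 2 black — skip
        3→4: 4 black — skip
      3 black
      6→7: 7 black — skip
      6→9: 9 black — skip
      6→8: 8 is gray → back edge
First back edge: 6 → 8.

6->8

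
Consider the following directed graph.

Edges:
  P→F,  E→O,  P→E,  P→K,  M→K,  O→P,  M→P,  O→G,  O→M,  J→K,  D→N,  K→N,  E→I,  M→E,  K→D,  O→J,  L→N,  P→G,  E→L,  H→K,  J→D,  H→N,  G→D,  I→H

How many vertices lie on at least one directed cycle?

4

A vertex is on a directed cycle iff it belongs to a strongly connected component of size ≥ 2 (or has a self-loop).
The vertices on cycles are {E, M, O, P} — 4 in total.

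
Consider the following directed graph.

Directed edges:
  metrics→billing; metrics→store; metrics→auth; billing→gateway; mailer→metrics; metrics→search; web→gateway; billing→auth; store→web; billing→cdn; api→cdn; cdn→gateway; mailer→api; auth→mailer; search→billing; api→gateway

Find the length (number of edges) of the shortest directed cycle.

3

For each vertex v, BFS finds the shortest path from v back to v.
The shortest such closed walk is metrics → auth → mailer → metrics, length 3.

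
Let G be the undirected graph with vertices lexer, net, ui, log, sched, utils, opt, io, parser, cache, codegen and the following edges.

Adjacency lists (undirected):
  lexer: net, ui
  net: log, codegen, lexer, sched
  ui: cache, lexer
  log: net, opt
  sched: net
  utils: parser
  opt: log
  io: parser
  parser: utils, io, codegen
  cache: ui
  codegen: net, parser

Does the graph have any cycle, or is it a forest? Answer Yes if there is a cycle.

DFS, tracking each vertex's parent; an edge to a visited non-parent vertex closes a cycle.
Start from lexer:
visit lexer (parent –)
  visit net (parent lexer)
    visit log (parent net)
      log–net: parent, skip
      visit opt (parent log)
        opt–log: parent, skip
    visit codegen (parent net)
      codegen–net: parent, skip
      visit parser (parent codegen)
        visit utils (parent parser)
          utils–parser: parent, skip
        visit io (parent parser)
          io–parser: parent, skip
        parser–codegen: parent, skip
    net–lexer: parent, skip
    visit sched (parent net)
      sched–net: parent, skip
  visit ui (parent lexer)
    visit cache (parent ui)
      cache–ui: parent, skip
    ui–lexer: parent, skip
No non-parent visited neighbor found — the graph is a forest.

No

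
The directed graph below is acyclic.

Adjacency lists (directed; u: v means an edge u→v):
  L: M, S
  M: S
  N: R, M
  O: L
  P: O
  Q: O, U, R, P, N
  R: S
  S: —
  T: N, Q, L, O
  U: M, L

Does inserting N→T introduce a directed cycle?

Yes

Adding N→T creates a cycle iff T can already reach N.
Path from T: T → N.
So T → … → N → T is a cycle.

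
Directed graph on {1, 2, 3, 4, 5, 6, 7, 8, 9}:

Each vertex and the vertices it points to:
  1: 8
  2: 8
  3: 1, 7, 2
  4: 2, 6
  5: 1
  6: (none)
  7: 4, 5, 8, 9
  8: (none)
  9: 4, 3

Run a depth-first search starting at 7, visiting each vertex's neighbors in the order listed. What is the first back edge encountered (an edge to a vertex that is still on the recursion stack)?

3→7

DFS from 7 (visiting each vertex's neighbors in the order listed); mark gray on enter, black on exit:
7 gray
  4 gray
    2 gray
      8 gray
      8 black
    2 black
    6 gray
    6 black
  4 black
  5 gray
    1 gray
      1→8: 8 black — skip
    1 black
  5 black
  7→8: 8 black — skip
  9 gray
    9→4: 4 black — skip
    3 gray
      3→1: 1 black — skip
      3→7: 7 is gray → back edge
First back edge: 3 → 7.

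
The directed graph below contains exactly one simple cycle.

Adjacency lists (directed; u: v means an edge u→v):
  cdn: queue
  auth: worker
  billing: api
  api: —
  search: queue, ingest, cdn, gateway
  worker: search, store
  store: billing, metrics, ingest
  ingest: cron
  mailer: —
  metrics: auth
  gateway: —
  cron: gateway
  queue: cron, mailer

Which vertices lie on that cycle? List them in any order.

auth, store, worker, metrics

DFS with gray/black marking from worker:
worker gray
  search gray
    queue gray
      cron gray
        gateway gray
        gateway black
      cron black
      mailer gray
      mailer black
    queue black
    ingest gray
      ingest→cron: cron black — skip
    ingest black
    cdn gray
      cdn→queue: queue black — skip
    cdn black
    search→gateway: gateway black — skip
  search black
  store gray
    billing gray
      api gray
      api black
    billing black
    metrics gray
      auth gray
        auth→worker: worker is gray → back edge
Back edge closes the cycle worker → store → metrics → auth → worker; its vertices are {auth, store, worker, metrics}.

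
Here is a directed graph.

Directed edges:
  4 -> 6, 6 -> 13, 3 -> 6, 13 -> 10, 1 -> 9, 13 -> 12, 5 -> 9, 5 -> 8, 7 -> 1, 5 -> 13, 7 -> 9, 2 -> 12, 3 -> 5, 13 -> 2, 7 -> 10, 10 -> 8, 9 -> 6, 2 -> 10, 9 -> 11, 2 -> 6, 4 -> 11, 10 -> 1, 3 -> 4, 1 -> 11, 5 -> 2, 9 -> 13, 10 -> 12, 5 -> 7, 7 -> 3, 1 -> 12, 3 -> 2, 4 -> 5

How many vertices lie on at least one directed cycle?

A vertex is on a directed cycle iff it belongs to a strongly connected component of size ≥ 2 (or has a self-loop).
The vertices on cycles are {1, 2, 3, 4, 5, 6, 7, 9, 10, 13} — 10 in total.

10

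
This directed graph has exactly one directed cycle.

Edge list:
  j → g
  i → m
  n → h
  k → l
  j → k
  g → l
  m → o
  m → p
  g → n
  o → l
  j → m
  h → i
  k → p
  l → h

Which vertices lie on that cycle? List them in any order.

DFS with gray/black marking from m:
m gray
  o gray
    l gray
      h gray
        i gray
          i→m: m is gray → back edge
Back edge closes the cycle m → o → l → h → i → m; its vertices are {h, i, l, m, o}.

h, i, l, m, o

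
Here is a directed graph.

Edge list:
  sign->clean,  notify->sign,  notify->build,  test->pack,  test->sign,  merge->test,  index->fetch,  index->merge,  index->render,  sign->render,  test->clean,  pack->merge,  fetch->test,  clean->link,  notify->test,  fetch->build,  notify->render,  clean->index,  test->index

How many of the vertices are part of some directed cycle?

7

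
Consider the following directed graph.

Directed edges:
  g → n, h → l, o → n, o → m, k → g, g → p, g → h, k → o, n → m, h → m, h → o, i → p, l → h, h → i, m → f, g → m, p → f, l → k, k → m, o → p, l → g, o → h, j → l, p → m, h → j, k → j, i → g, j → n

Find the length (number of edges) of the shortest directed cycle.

For each vertex v, BFS finds the shortest path from v back to v.
The shortest such closed walk is h → l → h, length 2.

2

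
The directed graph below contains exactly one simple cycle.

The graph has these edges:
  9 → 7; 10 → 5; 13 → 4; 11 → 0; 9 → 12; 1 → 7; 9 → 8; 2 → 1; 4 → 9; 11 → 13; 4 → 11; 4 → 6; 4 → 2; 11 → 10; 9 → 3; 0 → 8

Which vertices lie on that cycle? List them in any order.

DFS with gray/black marking from 13:
13 gray
  4 gray
    9 gray
      8 gray
      8 black
      12 gray
      12 black
      7 gray
      7 black
      3 gray
      3 black
    9 black
    6 gray
    6 black
    2 gray
      1 gray
        1→7: 7 black — skip
      1 black
    2 black
    11 gray
      0 gray
        0→8: 8 black — skip
      0 black
      11→13: 13 is gray → back edge
Back edge closes the cycle 13 → 4 → 11 → 13; its vertices are {4, 11, 13}.

4, 11, 13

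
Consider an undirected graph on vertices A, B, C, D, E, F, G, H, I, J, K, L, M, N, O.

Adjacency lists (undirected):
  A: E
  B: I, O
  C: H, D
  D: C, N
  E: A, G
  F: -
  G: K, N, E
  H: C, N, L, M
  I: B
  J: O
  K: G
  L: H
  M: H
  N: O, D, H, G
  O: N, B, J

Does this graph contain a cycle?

DFS, tracking each vertex's parent; an edge to a visited non-parent vertex closes a cycle.
Start from C:
visit C (parent –)
  visit H (parent C)
    H–C: parent, skip
    visit N (parent H)
      visit O (parent N)
        O–N: parent, skip
        visit B (parent O)
          visit I (parent B)
            I–B: parent, skip
          B–O: parent, skip
        visit J (parent O)
          J–O: parent, skip
      visit D (parent N)
        D–C: C visited and ≠ parent → cycle
Cycle: C – H – N – D – C.

Yes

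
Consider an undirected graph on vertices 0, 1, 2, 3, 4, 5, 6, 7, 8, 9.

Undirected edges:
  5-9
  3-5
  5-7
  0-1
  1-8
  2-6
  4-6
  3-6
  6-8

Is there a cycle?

No

DFS, tracking each vertex's parent; an edge to a visited non-parent vertex closes a cycle.
Start from 6:
visit 6 (parent –)
  visit 3 (parent 6)
    visit 5 (parent 3)
      visit 7 (parent 5)
        7–5: parent, skip
      5–3: parent, skip
      visit 9 (parent 5)
        9–5: parent, skip
    3–6: parent, skip
  visit 2 (parent 6)
    2–6: parent, skip
  visit 4 (parent 6)
    4–6: parent, skip
  visit 8 (parent 6)
    visit 1 (parent 8)
      visit 0 (parent 1)
        0–1: parent, skip
      1–8: parent, skip
    8–6: parent, skip
No non-parent visited neighbor found — the graph is a forest.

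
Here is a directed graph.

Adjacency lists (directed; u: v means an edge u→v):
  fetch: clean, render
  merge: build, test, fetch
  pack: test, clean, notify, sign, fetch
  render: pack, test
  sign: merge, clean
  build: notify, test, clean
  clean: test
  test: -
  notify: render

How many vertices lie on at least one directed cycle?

A vertex is on a directed cycle iff it belongs to a strongly connected component of size ≥ 2 (or has a self-loop).
The vertices on cycles are {pack, sign, build, fetch, merge, notify, render} — 7 in total.

7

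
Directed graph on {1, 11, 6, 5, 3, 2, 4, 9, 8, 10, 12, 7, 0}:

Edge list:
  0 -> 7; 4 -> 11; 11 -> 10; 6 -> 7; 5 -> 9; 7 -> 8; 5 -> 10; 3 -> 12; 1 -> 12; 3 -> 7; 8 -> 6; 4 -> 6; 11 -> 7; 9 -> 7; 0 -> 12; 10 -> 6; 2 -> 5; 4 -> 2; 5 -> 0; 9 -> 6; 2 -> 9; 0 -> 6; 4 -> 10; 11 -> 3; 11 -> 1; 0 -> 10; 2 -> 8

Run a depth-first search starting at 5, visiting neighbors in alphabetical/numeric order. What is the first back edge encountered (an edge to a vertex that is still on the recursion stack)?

8→6

DFS from 5 (visiting neighbors in alphabetical/numeric order); mark gray on enter, black on exit:
5 gray
  0 gray
    6 gray
      7 gray
        8 gray
          8→6: 6 is gray → back edge
First back edge: 8 → 6.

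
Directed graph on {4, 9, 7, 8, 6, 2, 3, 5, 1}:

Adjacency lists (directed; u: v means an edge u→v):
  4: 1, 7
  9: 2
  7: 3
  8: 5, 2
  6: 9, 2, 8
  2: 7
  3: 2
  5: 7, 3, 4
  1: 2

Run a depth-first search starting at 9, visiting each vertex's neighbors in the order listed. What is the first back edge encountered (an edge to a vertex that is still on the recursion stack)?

DFS from 9 (visiting each vertex's neighbors in the order listed); mark gray on enter, black on exit:
9 gray
  2 gray
    7 gray
      3 gray
        3→2: 2 is gray → back edge
First back edge: 3 → 2.

3->2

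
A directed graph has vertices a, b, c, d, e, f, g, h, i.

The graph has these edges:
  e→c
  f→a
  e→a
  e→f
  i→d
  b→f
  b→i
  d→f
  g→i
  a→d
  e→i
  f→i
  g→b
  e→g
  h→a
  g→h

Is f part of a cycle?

Yes

f is on a cycle iff f can reach itself via ≥1 edge.
f → a → d → f — yes.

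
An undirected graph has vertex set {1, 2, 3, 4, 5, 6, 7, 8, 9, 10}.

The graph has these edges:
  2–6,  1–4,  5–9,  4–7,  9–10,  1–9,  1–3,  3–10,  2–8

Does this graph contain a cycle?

Yes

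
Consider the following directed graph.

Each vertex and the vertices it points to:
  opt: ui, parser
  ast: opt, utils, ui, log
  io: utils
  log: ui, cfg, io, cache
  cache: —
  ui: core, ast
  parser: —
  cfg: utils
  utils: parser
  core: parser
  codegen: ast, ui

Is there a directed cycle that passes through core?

core lies on a cycle iff there is a path from core back to itself.
Exploring from core, it never reaches itself; equivalently, its strongly connected component is a singleton.

No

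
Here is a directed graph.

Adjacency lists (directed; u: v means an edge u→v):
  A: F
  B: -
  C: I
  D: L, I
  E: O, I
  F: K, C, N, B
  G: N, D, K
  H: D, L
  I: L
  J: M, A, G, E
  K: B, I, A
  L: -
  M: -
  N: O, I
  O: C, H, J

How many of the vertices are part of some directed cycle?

8

A vertex is on a directed cycle iff it belongs to a strongly connected component of size ≥ 2 (or has a self-loop).
The vertices on cycles are {A, E, F, G, J, K, N, O} — 8 in total.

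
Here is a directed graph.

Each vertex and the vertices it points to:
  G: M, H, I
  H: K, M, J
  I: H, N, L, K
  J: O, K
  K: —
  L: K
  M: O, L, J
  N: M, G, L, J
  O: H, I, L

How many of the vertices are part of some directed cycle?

A vertex is on a directed cycle iff it belongs to a strongly connected component of size ≥ 2 (or has a self-loop).
The vertices on cycles are {G, H, I, J, M, N, O} — 7 in total.

7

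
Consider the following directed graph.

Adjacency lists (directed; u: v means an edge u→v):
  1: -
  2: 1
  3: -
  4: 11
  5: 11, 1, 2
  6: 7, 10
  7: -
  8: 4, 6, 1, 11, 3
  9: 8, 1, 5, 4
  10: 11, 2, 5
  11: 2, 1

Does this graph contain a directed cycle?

DFS with white/gray/black marking, starting from 3:
3 gray
3 black
1 gray
1 black
2 gray
  2→1: 1 black — skip
2 black
4 gray
  11 gray
    11→2: 2 black — skip
    11→1: 1 black — skip
  11 black
4 black
5 gray
  5→11: 11 black — skip
  5→1: 1 black — skip
  5→2: 2 black — skip
5 black
6 gray
  7 gray
  7 black
  10 gray
    10→11: 11 black — skip
    10→2: 2 black — skip
    10→5: 5 black — skip
  10 black
6 black
8 gray
  8→4: 4 black — skip
  8→6: 6 black — skip
  8→1: 1 black — skip
  8→11: 11 black — skip
  8→3: 3 black — skip
8 black
9 gray
  9→8: 8 black — skip
  9→1: 1 black — skip
  9→5: 5 black — skip
  9→4: 4 black — skip
9 black
Every edge goes to a white or black vertex — no back edge, so the graph is acyclic.

No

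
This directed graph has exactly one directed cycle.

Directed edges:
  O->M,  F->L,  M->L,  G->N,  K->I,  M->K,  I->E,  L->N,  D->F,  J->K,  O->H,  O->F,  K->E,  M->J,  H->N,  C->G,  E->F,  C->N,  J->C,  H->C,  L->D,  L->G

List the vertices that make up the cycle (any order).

DFS with gray/black marking from L:
L gray
  D gray
    F gray
      F→L: L is gray → back edge
Back edge closes the cycle L → D → F → L; its vertices are {D, F, L}.

D, F, L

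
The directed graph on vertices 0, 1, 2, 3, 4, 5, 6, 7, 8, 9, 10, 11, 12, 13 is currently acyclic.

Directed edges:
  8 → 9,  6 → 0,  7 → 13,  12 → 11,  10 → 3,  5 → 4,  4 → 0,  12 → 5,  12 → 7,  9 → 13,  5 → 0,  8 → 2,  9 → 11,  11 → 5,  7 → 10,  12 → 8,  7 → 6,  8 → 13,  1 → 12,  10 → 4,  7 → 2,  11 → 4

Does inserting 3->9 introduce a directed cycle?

No

Adding 3→9 creates a cycle iff 9 can already reach 3.
Explore from 9: no path reaches 3. The graph stays acyclic.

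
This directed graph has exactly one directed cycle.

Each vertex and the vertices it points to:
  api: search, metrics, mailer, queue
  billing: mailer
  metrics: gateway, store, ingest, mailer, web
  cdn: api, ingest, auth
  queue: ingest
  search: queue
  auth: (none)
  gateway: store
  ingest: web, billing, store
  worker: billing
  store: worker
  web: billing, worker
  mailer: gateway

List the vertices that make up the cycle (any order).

store, mailer, worker, billing, gateway

DFS with gray/black marking from gateway:
gateway gray
  store gray
    worker gray
      billing gray
        mailer gray
          mailer→gateway: gateway is gray → back edge
Back edge closes the cycle gateway → store → worker → billing → mailer → gateway; its vertices are {store, mailer, worker, billing, gateway}.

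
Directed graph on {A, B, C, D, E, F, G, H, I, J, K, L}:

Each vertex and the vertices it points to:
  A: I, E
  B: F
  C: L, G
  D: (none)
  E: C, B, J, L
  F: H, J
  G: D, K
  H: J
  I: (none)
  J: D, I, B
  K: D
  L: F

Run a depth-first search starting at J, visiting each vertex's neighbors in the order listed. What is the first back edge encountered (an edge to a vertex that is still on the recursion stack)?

DFS from J (visiting each vertex's neighbors in the order listed); mark gray on enter, black on exit:
J gray
  D gray
  D black
  I gray
  I black
  B gray
    F gray
      H gray
        H→J: J is gray → back edge
First back edge: H → J.

H→J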